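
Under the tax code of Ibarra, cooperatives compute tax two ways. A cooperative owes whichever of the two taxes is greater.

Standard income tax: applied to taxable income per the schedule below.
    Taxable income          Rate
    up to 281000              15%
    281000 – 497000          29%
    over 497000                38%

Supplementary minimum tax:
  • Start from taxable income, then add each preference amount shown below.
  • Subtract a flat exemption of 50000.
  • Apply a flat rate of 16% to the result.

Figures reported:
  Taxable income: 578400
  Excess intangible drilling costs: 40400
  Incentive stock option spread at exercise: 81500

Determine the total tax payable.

Supplementary minimum tax:
  Adjusted income: 578400 + 40400 + 81500 = 700300
  Less exemption 50000 → base 650300
  650300 × 16% = 104048

Standard income tax:
  281000 × 15% = 42150
  216000 × 29% = 62640
  81400 × 38% = 30932
  → 135722

135722 > 104048, so the standard income tax governs.

135722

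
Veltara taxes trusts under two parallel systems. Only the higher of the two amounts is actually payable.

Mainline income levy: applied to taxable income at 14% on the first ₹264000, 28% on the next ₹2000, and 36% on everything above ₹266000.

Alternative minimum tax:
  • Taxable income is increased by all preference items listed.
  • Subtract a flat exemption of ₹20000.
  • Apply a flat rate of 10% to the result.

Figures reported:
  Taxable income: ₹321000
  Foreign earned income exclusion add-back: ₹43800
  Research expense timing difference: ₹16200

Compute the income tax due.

₹57320

Alternative minimum tax:
  Adjusted income: ₹321000 + ₹43800 + ₹16200 = ₹381000
  Less exemption ₹20000 → base ₹361000
  ₹361000 × 10% = ₹36100

Mainline income levy:
  ₹264000 × 14% = ₹36960
  ₹2000 × 28% = ₹560
  ₹55000 × 36% = ₹19800
  → ₹57320

₹57320 > ₹36100, so the mainline income levy governs.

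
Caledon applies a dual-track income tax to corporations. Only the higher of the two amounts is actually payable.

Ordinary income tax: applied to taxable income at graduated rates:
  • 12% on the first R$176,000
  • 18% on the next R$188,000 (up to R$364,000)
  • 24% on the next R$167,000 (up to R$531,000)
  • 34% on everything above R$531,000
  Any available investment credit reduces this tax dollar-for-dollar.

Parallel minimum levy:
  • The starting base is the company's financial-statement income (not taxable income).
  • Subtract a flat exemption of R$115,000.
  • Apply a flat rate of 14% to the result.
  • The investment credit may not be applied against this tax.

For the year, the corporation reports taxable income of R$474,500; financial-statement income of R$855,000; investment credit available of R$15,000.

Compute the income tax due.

Parallel minimum levy:
  Base (financial-statement income): R$855,000
  Less exemption R$115,000 → base R$740,000
  R$740,000 × 14% = R$103,600

Ordinary income tax:
  R$176,000 × 12% = R$21,120
  R$188,000 × 18% = R$33,840
  R$110,500 × 24% = R$26,520
  → R$81,480
  Less investment credit R$15,000 → R$66,480

R$103,600 > R$66,480, so the parallel minimum levy is the binding amount.

R$103,600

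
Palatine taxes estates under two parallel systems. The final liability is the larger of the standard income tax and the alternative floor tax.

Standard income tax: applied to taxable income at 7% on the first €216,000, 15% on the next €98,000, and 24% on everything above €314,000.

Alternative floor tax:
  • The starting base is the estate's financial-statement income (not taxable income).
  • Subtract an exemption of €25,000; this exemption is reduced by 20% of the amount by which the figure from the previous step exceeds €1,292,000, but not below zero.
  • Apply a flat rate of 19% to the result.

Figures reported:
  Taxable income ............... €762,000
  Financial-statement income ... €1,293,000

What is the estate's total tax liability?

€240,958

Alternative floor tax:
  Base (financial-statement income): €1,293,000
  Exemption: €25,000 − 20% × (€1,293,000 − €1,292,000) = €25,000 − €200 = €24,800
  Base: €1,293,000 − €24,800 = €1,268,200
  €1,268,200 × 19% = €240,958

Standard income tax:
  €216,000 × 7% = €15,120
  €98,000 × 15% = €14,700
  €448,000 × 24% = €107,520
  → €137,340

€240,958 > €137,340, so the alternative floor tax is the binding amount.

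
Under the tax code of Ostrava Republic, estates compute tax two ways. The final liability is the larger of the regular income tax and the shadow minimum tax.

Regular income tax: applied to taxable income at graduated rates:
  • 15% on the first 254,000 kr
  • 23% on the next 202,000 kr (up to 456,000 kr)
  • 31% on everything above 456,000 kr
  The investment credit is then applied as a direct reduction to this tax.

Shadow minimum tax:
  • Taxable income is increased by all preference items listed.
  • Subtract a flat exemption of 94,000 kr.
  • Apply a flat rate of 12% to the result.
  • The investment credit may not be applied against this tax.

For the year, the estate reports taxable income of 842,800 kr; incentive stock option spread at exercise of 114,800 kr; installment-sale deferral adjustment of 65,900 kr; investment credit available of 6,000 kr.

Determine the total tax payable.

Shadow minimum tax:
  Adjusted income: 842,800 kr + 114,800 kr + 65,900 kr = 1,023,500 kr
  Less exemption 94,000 kr → base 929,500 kr
  929,500 kr × 12% = 111,540 kr

Regular income tax:
  254,000 kr × 15% = 38,100 kr
  202,000 kr × 23% = 46,460 kr
  386,800 kr × 31% = 119,908 kr
  → 204,468 kr
  Less investment credit 6,000 kr → 198,468 kr

198,468 kr > 111,540 kr, so the regular income tax governs.

198,468 kr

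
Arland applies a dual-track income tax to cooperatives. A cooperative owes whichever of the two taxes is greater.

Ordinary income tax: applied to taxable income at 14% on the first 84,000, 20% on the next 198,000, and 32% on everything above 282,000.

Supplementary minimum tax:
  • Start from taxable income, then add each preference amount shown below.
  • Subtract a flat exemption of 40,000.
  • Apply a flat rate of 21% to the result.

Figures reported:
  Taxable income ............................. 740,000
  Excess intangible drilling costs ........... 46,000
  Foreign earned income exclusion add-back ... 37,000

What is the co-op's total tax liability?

Ordinary income tax:
  84,000 × 14% = 11,760
  198,000 × 20% = 39,600
  458,000 × 32% = 146,560
  → 197,920

Supplementary minimum tax:
  Adjusted income: 740,000 + 46,000 + 37,000 = 823,000
  Less exemption 40,000 → base 783,000
  783,000 × 21% = 164,430

197,920 > 164,430, so the ordinary income tax governs.

197,920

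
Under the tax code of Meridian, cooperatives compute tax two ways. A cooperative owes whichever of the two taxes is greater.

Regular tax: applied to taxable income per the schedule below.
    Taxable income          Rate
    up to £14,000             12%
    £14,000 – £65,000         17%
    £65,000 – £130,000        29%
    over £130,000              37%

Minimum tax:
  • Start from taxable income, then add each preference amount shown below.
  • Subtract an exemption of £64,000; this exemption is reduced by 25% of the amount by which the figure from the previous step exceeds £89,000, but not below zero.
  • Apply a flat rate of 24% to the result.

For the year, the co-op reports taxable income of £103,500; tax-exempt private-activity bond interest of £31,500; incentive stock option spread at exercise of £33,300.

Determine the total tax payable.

Regular tax:
  £14,000 × 12% = £1,680
  £51,000 × 17% = £8,670
  £38,500 × 29% = £11,165
  → £21,515

Minimum tax:
  Adjusted income: £103,500 + £31,500 + £33,300 = £168,300
  Exemption: £64,000 − 25% × (£168,300 − £89,000) = £64,000 − £19,825 = £44,175
  Base: £168,300 − £44,175 = £124,125
  £124,125 × 24% = £29,790

£29,790 > £21,515, so the minimum tax is the binding amount.

£29,790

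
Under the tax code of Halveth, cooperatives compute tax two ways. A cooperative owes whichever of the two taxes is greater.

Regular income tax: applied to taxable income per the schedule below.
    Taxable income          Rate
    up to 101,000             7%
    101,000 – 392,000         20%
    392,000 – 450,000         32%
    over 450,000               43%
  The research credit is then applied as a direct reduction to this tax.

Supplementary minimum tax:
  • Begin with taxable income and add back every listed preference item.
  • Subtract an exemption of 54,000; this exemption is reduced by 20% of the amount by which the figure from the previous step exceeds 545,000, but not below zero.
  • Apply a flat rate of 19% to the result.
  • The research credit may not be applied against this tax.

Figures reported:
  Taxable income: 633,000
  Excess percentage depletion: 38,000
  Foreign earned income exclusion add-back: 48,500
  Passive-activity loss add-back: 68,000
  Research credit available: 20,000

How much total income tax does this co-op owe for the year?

Supplementary minimum tax:
  Adjusted income: 633,000 + 38,000 + 48,500 + 68,000 = 787,500
  Exemption: 54,000 − 20% × (787,500 − 545,000) = 54,000 − 48,500 = 5,500
  Base: 787,500 − 5,500 = 782,000
  782,000 × 19% = 148,580

Regular income tax:
  101,000 × 7% = 7,070
  291,000 × 20% = 58,200
  58,000 × 32% = 18,560
  183,000 × 43% = 78,690
  → 162,520
  Less research credit 20,000 → 142,520

148,580 > 142,520, so the supplementary minimum tax is the binding amount.

148,580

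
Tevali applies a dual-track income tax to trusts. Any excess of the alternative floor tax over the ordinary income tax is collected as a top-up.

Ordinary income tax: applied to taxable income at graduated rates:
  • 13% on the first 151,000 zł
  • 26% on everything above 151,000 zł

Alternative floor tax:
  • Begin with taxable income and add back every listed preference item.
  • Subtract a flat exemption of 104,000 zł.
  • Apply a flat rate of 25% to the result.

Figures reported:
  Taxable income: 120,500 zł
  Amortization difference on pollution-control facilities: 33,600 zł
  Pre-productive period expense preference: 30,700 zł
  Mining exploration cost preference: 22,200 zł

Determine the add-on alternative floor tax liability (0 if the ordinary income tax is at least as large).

Ordinary income tax:
  120,500 zł × 13% = 15,665 zł

Alternative floor tax:
  Adjusted income: 120,500 zł + 33,600 zł + 30,700 zł + 22,200 zł = 207,000 zł
  Less exemption 104,000 zł → base 103,000 zł
  103,000 zł × 25% = 25,750 zł

Excess of alternative floor tax over ordinary income tax: 25,750 zł − 15,665 zł = 10,085 zł.

10,085 zł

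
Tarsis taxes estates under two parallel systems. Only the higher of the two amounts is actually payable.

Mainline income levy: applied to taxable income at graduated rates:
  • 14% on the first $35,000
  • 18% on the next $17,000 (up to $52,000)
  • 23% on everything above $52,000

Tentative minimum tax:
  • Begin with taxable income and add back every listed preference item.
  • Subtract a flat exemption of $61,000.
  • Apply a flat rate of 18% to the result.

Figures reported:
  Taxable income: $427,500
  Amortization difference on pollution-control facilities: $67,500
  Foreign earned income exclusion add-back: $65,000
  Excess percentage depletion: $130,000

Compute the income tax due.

Mainline income levy:
  $35,000 × 14% = $4,900
  $17,000 × 18% = $3,060
  $375,500 × 23% = $86,365
  → $94,325

Tentative minimum tax:
  Adjusted income: $427,500 + $67,500 + $65,000 + $130,000 = $690,000
  Less exemption $61,000 → base $629,000
  $629,000 × 18% = $113,220

$113,220 > $94,325, so the tentative minimum tax is the binding amount.

$113,220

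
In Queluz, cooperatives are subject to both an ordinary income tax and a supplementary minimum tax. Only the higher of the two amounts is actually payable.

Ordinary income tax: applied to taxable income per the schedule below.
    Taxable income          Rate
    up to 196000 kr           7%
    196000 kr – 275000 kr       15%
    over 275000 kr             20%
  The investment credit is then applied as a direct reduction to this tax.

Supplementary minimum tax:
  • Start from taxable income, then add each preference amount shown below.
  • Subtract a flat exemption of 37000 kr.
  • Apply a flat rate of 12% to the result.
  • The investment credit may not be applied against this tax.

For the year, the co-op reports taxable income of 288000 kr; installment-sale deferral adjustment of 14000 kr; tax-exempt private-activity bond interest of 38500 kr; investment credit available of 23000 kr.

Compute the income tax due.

Ordinary income tax:
  196000 kr × 7% = 13720 kr
  79000 kr × 15% = 11850 kr
  13000 kr × 20% = 2600 kr
  → 28170 kr
  Less investment credit 23000 kr → 5170 kr

Supplementary minimum tax:
  Adjusted income: 288000 kr + 14000 kr + 38500 kr = 340500 kr
  Less exemption 37000 kr → base 303500 kr
  303500 kr × 12% = 36420 kr

36420 kr > 5170 kr, so the supplementary minimum tax is the binding amount.

36420 kr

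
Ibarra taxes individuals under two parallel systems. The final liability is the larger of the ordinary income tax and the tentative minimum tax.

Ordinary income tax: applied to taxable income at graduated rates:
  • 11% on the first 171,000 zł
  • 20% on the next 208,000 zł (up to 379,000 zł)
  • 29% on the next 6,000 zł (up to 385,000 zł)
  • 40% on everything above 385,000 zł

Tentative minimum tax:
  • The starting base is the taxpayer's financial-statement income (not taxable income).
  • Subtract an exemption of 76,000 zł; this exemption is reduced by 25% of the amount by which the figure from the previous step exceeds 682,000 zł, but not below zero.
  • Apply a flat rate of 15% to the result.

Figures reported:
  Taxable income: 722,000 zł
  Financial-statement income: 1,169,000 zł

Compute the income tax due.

Tentative minimum tax:
  Base (financial-statement income): 1,169,000 zł
  Exemption: 25% × (1,169,000 zł − 682,000 zł) = 121,750 zł ≥ 76,000 zł, so the exemption is fully phased out
  Base: 1,169,000 zł − 0 zł = 1,169,000 zł
  1,169,000 zł × 15% = 175,350 zł

Ordinary income tax:
  171,000 zł × 11% = 18,810 zł
  208,000 zł × 20% = 41,600 zł
  6,000 zł × 29% = 1,740 zł
  337,000 zł × 40% = 134,800 zł
  → 196,950 zł

196,950 zł > 175,350 zł, so the ordinary income tax governs.

196,950 zł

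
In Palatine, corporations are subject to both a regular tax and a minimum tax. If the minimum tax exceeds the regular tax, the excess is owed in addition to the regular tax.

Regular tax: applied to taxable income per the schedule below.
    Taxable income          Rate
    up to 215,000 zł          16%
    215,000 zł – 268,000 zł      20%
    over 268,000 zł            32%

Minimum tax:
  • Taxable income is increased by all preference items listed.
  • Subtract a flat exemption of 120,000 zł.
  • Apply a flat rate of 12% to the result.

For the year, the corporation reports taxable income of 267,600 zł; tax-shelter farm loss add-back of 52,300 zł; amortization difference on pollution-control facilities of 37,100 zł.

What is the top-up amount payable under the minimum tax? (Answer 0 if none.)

0 zł

Regular tax:
  215,000 zł × 16% = 34,400 zł
  52,600 zł × 20% = 10,520 zł
  → 44,920 zł

Minimum tax:
  Adjusted income: 267,600 zł + 52,300 zł + 37,100 zł = 357,000 zł
  Less exemption 120,000 zł → base 237,000 zł
  237,000 zł × 12% = 28,440 zł

28,440 zł ≤ 44,920 zł, so no add-on is due.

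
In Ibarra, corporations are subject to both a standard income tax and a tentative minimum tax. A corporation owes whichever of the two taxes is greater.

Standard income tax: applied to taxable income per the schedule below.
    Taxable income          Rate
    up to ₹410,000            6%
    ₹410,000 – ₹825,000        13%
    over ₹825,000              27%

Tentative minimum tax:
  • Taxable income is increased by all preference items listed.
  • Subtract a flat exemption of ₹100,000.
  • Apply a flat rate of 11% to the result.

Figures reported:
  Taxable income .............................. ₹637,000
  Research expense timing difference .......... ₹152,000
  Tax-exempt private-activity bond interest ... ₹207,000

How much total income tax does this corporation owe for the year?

₹98,560

Tentative minimum tax:
  Adjusted income: ₹637,000 + ₹152,000 + ₹207,000 = ₹996,000
  Less exemption ₹100,000 → base ₹896,000
  ₹896,000 × 11% = ₹98,560

Standard income tax:
  ₹410,000 × 6% = ₹24,600
  ₹227,000 × 13% = ₹29,510
  → ₹54,110

₹98,560 > ₹54,110, so the tentative minimum tax is the binding amount.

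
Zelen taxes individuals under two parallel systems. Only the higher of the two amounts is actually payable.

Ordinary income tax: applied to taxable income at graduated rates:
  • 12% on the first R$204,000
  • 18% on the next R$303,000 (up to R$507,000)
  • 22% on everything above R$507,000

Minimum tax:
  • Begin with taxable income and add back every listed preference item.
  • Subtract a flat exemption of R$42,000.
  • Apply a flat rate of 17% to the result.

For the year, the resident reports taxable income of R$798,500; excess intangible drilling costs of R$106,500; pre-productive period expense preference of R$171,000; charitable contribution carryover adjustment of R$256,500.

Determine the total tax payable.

R$219,385

Minimum tax:
  Adjusted income: R$798,500 + R$106,500 + R$171,000 + R$256,500 = R$1,332,500
  Less exemption R$42,000 → base R$1,290,500
  R$1,290,500 × 17% = R$219,385

Ordinary income tax:
  R$204,000 × 12% = R$24,480
  R$303,000 × 18% = R$54,540
  R$291,500 × 22% = R$64,130
  → R$143,150

R$219,385 > R$143,150, so the minimum tax is the binding amount.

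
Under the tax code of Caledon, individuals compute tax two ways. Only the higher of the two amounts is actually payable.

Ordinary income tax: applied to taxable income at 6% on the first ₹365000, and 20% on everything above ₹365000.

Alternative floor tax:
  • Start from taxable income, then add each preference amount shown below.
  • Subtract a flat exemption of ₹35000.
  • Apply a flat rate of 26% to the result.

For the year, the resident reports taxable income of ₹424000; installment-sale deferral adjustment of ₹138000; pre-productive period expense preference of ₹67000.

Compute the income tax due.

₹154440

Ordinary income tax:
  ₹365000 × 6% = ₹21900
  ₹59000 × 20% = ₹11800
  → ₹33700

Alternative floor tax:
  Adjusted income: ₹424000 + ₹138000 + ₹67000 = ₹629000
  Less exemption ₹35000 → base ₹594000
  ₹594000 × 26% = ₹154440

₹154440 > ₹33700, so the alternative floor tax is the binding amount.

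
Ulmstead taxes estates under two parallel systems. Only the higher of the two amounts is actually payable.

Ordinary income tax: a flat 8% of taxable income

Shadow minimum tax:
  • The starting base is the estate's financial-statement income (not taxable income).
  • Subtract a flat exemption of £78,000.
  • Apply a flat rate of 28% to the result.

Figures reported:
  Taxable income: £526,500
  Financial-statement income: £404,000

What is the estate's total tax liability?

£91,280

Ordinary income tax:
  £526,500 × 8% = £42,120

Shadow minimum tax:
  Base (financial-statement income): £404,000
  Less exemption £78,000 → base £326,000
  £326,000 × 28% = £91,280

£91,280 > £42,120, so the shadow minimum tax is the binding amount.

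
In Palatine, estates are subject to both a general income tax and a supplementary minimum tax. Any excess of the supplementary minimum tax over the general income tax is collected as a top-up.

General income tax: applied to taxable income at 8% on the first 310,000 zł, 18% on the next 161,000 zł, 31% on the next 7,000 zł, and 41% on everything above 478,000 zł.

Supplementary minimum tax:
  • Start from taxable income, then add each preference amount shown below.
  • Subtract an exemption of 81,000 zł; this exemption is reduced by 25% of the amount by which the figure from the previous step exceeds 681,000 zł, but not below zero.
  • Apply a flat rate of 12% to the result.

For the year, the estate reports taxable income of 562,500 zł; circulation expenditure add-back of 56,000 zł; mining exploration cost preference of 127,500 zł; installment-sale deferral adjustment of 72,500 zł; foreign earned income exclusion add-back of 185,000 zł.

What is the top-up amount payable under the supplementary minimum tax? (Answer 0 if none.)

General income tax:
  310,000 zł × 8% = 24,800 zł
  161,000 zł × 18% = 28,980 zł
  7,000 zł × 31% = 2,170 zł
  84,500 zł × 41% = 34,645 zł
  → 90,595 zł

Supplementary minimum tax:
  Adjusted income: 562,500 zł + 56,000 zł + 127,500 zł + 72,500 zł + 185,000 zł = 1,003,500 zł
  Exemption: 81,000 zł − 25% × (1,003,500 zł − 681,000 zł) = 81,000 zł − 80,625 zł = 375 zł
  Base: 1,003,500 zł − 375 zł = 1,003,125 zł
  1,003,125 zł × 12% = 120,375 zł

Excess of supplementary minimum tax over general income tax: 120,375 zł − 90,595 zł = 29,780 zł.

29,780 zł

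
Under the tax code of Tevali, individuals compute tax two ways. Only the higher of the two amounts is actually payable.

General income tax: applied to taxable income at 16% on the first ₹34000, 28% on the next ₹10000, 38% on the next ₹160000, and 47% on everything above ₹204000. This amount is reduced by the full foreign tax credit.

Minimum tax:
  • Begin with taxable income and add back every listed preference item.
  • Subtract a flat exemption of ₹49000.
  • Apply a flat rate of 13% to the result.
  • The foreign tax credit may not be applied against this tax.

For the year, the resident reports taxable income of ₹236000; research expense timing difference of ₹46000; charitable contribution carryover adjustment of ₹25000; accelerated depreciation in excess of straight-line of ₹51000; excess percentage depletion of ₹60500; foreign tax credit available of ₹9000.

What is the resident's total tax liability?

General income tax:
  ₹34000 × 16% = ₹5440
  ₹10000 × 28% = ₹2800
  ₹160000 × 38% = ₹60800
  ₹32000 × 47% = ₹15040
  → ₹84080
  Less foreign tax credit ₹9000 → ₹75080

Minimum tax:
  Adjusted income: ₹236000 + ₹46000 + ₹25000 + ₹51000 + ₹60500 = ₹418500
  Less exemption ₹49000 → base ₹369500
  ₹369500 × 13% = ₹48035

₹75080 > ₹48035, so the general income tax governs.

₹75080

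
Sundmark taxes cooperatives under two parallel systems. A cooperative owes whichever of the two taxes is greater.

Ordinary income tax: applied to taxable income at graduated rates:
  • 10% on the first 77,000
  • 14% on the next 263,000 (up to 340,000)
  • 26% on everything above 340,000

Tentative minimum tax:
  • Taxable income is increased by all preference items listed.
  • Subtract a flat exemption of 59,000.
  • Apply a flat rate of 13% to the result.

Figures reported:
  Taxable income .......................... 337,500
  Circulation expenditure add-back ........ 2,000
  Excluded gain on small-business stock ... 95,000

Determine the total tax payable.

48,815

Tentative minimum tax:
  Adjusted income: 337,500 + 2,000 + 95,000 = 434,500
  Less exemption 59,000 → base 375,500
  375,500 × 13% = 48,815

Ordinary income tax:
  77,000 × 10% = 7,700
  260,500 × 14% = 36,470
  → 44,170

48,815 > 44,170, so the tentative minimum tax is the binding amount.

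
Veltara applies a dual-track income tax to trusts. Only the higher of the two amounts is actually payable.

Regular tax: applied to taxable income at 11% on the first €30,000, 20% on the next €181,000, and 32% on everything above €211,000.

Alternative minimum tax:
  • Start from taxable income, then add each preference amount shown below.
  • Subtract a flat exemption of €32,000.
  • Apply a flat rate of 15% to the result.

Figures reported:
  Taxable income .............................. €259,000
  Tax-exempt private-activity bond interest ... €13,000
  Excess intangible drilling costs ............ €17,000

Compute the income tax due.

€54,860

Regular tax:
  €30,000 × 11% = €3,300
  €181,000 × 20% = €36,200
  €48,000 × 32% = €15,360
  → €54,860

Alternative minimum tax:
  Adjusted income: €259,000 + €13,000 + €17,000 = €289,000
  Less exemption €32,000 → base €257,000
  €257,000 × 15% = €38,550

€54,860 > €38,550, so the regular tax governs.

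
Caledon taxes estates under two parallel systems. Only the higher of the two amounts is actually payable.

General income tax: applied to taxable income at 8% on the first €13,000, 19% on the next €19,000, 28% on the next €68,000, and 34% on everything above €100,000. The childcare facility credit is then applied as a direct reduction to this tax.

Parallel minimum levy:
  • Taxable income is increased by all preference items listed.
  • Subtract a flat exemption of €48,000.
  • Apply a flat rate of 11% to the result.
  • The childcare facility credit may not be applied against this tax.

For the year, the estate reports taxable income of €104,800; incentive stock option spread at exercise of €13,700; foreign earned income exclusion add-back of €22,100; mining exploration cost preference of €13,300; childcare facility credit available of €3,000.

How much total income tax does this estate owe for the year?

Parallel minimum levy:
  Adjusted income: €104,800 + €13,700 + €22,100 + €13,300 = €153,900
  Less exemption €48,000 → base €105,900
  €105,900 × 11% = €11,649

General income tax:
  €13,000 × 8% = €1,040
  €19,000 × 19% = €3,610
  €68,000 × 28% = €19,040
  €4,800 × 34% = €1,632
  → €25,322
  Less childcare facility credit €3,000 → €22,322

€22,322 > €11,649, so the general income tax governs.

€22,322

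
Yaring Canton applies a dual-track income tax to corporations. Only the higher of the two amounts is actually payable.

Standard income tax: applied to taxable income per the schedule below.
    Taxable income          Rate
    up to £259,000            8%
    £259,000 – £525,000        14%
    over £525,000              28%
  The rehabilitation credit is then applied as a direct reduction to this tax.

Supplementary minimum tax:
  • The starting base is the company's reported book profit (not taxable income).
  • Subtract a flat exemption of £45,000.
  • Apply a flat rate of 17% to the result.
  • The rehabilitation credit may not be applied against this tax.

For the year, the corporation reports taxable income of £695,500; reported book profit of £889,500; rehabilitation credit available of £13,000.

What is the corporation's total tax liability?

Supplementary minimum tax:
  Base (reported book profit): £889,500
  Less exemption £45,000 → base £844,500
  £844,500 × 17% = £143,565

Standard income tax:
  £259,000 × 8% = £20,720
  £266,000 × 14% = £37,240
  £170,500 × 28% = £47,740
  → £105,700
  Less rehabilitation credit £13,000 → £92,700

£143,565 > £92,700, so the supplementary minimum tax is the binding amount.

£143,565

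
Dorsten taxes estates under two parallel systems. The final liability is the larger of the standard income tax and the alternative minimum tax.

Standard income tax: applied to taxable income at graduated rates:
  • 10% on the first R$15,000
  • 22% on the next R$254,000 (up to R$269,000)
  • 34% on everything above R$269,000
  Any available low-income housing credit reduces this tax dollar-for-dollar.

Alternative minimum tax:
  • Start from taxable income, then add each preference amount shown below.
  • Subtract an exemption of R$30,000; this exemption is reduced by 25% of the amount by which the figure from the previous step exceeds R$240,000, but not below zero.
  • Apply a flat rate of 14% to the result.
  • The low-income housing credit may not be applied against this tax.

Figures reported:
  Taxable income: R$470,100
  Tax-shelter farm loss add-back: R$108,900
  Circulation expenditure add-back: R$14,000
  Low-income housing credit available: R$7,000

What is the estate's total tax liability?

R$118,754

Standard income tax:
  R$15,000 × 10% = R$1,500
  R$254,000 × 22% = R$55,880
  R$201,100 × 34% = R$68,374
  → R$125,754
  Less low-income housing credit R$7,000 → R$118,754

Alternative minimum tax:
  Adjusted income: R$470,100 + R$108,900 + R$14,000 = R$593,000
  Exemption: 25% × (R$593,000 − R$240,000) = R$88,250 ≥ R$30,000, so the exemption is fully phased out
  Base: R$593,000 − R$0 = R$593,000
  R$593,000 × 14% = R$83,020

R$118,754 > R$83,020, so the standard income tax governs.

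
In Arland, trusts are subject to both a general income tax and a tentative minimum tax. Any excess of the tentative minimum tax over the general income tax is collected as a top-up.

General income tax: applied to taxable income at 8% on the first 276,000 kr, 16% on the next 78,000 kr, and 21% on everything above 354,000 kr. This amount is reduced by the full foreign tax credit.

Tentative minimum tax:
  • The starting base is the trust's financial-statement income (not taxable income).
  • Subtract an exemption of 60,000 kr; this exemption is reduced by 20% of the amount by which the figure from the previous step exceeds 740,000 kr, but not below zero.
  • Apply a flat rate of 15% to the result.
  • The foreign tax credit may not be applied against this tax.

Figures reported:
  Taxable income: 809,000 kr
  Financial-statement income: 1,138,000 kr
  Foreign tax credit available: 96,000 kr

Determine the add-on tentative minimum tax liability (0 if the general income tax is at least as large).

136,590 kr

Tentative minimum tax:
  Base (financial-statement income): 1,138,000 kr
  Exemption: 20% × (1,138,000 kr − 740,000 kr) = 79,600 kr ≥ 60,000 kr, so the exemption is fully phased out
  Base: 1,138,000 kr − 0 kr = 1,138,000 kr
  1,138,000 kr × 15% = 170,700 kr

General income tax:
  276,000 kr × 8% = 22,080 kr
  78,000 kr × 16% = 12,480 kr
  455,000 kr × 21% = 95,550 kr
  → 130,110 kr
  Less foreign tax credit 96,000 kr → 34,110 kr

Excess of tentative minimum tax over general income tax: 170,700 kr − 34,110 kr = 136,590 kr.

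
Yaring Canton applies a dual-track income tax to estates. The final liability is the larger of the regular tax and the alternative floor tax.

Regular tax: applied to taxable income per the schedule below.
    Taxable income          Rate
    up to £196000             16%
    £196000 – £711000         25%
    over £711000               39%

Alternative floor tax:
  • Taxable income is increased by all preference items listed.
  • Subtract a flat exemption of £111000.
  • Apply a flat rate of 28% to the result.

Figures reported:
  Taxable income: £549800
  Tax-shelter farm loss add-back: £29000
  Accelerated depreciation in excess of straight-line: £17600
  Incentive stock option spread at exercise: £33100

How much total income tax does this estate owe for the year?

Alternative floor tax:
  Adjusted income: £549800 + £29000 + £17600 + £33100 = £629500
  Less exemption £111000 → base £518500
  £518500 × 28% = £145180

Regular tax:
  £196000 × 16% = £31360
  £353800 × 25% = £88450
  → £119810

£145180 > £119810, so the alternative floor tax is the binding amount.

£145180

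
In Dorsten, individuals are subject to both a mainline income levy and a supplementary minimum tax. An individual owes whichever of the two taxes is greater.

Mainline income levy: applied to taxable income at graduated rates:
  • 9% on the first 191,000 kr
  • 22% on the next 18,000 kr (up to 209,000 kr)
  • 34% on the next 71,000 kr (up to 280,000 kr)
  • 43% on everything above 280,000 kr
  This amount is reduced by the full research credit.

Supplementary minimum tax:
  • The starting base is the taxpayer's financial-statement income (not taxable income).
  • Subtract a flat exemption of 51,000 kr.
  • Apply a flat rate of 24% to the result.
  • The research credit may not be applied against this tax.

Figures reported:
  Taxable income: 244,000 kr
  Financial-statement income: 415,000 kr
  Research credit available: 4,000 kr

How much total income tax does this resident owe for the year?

Mainline income levy:
  191,000 kr × 9% = 17,190 kr
  18,000 kr × 22% = 3,960 kr
  35,000 kr × 34% = 11,900 kr
  → 33,050 kr
  Less research credit 4,000 kr → 29,050 kr

Supplementary minimum tax:
  Base (financial-statement income): 415,000 kr
  Less exemption 51,000 kr → base 364,000 kr
  364,000 kr × 24% = 87,360 kr

87,360 kr > 29,050 kr, so the supplementary minimum tax is the binding amount.

87,360 kr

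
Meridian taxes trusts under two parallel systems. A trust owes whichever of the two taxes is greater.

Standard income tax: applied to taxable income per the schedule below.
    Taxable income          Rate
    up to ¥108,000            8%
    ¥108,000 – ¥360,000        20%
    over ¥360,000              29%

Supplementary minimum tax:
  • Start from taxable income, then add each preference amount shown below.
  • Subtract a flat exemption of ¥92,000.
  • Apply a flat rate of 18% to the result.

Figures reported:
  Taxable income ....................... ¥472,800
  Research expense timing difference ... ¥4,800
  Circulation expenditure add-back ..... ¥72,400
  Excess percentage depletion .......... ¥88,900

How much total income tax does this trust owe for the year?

¥98,442

Supplementary minimum tax:
  Adjusted income: ¥472,800 + ¥4,800 + ¥72,400 + ¥88,900 = ¥638,900
  Less exemption ¥92,000 → base ¥546,900
  ¥546,900 × 18% = ¥98,442

Standard income tax:
  ¥108,000 × 8% = ¥8,640
  ¥252,000 × 20% = ¥50,400
  ¥112,800 × 29% = ¥32,712
  → ¥91,752

¥98,442 > ¥91,752, so the supplementary minimum tax is the binding amount.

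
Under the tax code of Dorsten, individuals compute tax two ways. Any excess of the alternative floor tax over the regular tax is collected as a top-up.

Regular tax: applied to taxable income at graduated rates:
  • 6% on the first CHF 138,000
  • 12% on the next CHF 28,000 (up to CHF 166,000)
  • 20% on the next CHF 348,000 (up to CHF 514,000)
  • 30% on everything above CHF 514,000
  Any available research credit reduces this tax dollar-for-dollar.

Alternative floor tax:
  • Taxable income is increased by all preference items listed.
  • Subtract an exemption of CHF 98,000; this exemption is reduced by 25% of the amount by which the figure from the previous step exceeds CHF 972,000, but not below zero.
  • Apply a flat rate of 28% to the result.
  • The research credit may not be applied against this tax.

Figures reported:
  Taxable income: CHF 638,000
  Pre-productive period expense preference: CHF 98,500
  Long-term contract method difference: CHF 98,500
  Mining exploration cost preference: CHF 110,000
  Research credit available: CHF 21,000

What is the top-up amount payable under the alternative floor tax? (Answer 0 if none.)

Alternative floor tax:
  Adjusted income: CHF 638,000 + CHF 98,500 + CHF 98,500 + CHF 110,000 = CHF 945,000
  Exemption: CHF 945,000 ≤ CHF 972,000, so full CHF 98,000 applies
  Base: CHF 945,000 − CHF 98,000 = CHF 847,000
  CHF 847,000 × 28% = CHF 237,160

Regular tax:
  CHF 138,000 × 6% = CHF 8,280
  CHF 28,000 × 12% = CHF 3,360
  CHF 348,000 × 20% = CHF 69,600
  CHF 124,000 × 30% = CHF 37,200
  → CHF 118,440
  Less research credit CHF 21,000 → CHF 97,440

Excess of alternative floor tax over regular tax: CHF 237,160 − CHF 97,440 = CHF 139,720.

CHF 139,720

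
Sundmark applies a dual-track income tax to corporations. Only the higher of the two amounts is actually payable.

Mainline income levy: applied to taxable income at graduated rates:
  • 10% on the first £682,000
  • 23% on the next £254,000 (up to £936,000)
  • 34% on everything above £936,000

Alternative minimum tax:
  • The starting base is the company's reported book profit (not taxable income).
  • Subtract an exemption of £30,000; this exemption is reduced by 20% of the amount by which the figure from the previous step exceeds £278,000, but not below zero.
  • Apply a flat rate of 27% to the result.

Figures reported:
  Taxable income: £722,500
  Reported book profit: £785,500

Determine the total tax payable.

£212,085

Alternative minimum tax:
  Base (reported book profit): £785,500
  Exemption: 20% × (£785,500 − £278,000) = £101,500 ≥ £30,000, so the exemption is fully phased out
  Base: £785,500 − £0 = £785,500
  £785,500 × 27% = £212,085

Mainline income levy:
  £682,000 × 10% = £68,200
  £40,500 × 23% = £9,315
  → £77,515

£212,085 > £77,515, so the alternative minimum tax is the binding amount.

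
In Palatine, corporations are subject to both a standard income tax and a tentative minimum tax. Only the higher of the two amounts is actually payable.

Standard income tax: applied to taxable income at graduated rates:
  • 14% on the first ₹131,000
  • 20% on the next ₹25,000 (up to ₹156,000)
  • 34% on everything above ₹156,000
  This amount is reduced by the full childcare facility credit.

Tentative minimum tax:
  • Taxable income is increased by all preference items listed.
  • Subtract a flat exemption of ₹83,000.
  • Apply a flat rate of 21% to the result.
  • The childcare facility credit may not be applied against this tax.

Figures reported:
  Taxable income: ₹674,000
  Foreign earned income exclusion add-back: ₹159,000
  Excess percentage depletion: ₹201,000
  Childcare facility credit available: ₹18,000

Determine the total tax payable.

Tentative minimum tax:
  Adjusted income: ₹674,000 + ₹159,000 + ₹201,000 = ₹1,034,000
  Less exemption ₹83,000 → base ₹951,000
  ₹951,000 × 21% = ₹199,710

Standard income tax:
  ₹131,000 × 14% = ₹18,340
  ₹25,000 × 20% = ₹5,000
  ₹518,000 × 34% = ₹176,120
  → ₹199,460
  Less childcare facility credit ₹18,000 → ₹181,460

₹199,710 > ₹181,460, so the tentative minimum tax is the binding amount.

₹199,710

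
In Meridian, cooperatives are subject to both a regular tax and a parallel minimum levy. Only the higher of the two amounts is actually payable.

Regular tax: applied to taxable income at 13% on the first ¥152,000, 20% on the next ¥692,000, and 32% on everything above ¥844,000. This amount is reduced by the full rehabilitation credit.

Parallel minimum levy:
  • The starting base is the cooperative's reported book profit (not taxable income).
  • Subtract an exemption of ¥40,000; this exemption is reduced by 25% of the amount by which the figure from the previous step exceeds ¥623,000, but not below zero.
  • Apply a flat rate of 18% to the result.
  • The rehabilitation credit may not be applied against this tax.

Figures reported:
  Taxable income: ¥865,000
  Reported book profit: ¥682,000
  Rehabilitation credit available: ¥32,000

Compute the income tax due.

Regular tax:
  ¥152,000 × 13% = ¥19,760
  ¥692,000 × 20% = ¥138,400
  ¥21,000 × 32% = ¥6,720
  → ¥164,880
  Less rehabilitation credit ¥32,000 → ¥132,880

Parallel minimum levy:
  Base (reported book profit): ¥682,000
  Exemption: ¥40,000 − 25% × (¥682,000 − ¥623,000) = ¥40,000 − ¥14,750 = ¥25,250
  Base: ¥682,000 − ¥25,250 = ¥656,750
  ¥656,750 × 18% = ¥118,215

¥132,880 > ¥118,215, so the regular tax governs.

¥132,880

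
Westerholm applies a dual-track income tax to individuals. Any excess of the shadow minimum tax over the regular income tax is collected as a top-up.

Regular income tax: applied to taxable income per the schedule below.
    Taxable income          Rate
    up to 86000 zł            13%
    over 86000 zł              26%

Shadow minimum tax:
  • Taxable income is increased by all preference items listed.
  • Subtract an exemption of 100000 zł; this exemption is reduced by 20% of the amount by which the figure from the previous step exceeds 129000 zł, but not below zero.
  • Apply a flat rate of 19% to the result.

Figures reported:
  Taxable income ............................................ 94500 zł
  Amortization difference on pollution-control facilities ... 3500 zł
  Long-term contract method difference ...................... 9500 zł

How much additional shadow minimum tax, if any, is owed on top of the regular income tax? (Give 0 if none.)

0 zł

Regular income tax:
  86000 zł × 13% = 11180 zł
  8500 zł × 26% = 2210 zł
  → 13390 zł

Shadow minimum tax:
  Adjusted income: 94500 zł + 3500 zł + 9500 zł = 107500 zł
  Exemption: 107500 zł ≤ 129000 zł, so full 100000 zł applies
  Base: 107500 zł − 100000 zł = 7500 zł
  7500 zł × 19% = 1425 zł

1425 zł ≤ 13390 zł, so no add-on is due.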